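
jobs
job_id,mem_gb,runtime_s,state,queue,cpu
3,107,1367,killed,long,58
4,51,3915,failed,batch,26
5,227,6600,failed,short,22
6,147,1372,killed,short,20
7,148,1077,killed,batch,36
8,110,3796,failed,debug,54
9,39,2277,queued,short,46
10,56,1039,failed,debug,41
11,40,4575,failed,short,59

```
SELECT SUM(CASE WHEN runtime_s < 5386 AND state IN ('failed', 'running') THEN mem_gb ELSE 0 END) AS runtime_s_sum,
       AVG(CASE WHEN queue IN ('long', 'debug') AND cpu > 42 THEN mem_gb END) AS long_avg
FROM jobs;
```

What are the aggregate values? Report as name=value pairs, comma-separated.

runtime_s_sum=257, long_avg=108.5

[runtime_s_sum: runtime_s < 5386 AND state IN ('failed', 'running')]
job_id=3: ✗
job_id=4: ✓ → 51
job_id=5: ✗
job_id=6: ✗
job_id=7: ✗
job_id=8: ✓ → 110
job_id=9: ✗
job_id=10: ✓ → 56
job_id=11: ✓ → 40
runtime_s_sum = 51 + 110 + 56 + 40 = 257
—
[long_avg: queue IN ('long', 'debug') AND cpu > 42]
job_id=3: ✓ → 107
job_id=4: ✗
job_id=5: ✗
job_id=6: ✗
job_id=7: ✗
job_id=8: ✓ → 110
job_id=9: ✗
job_id=10: ✗
job_id=11: ✗
long_avg = (107 + 110) / 2 = 108.5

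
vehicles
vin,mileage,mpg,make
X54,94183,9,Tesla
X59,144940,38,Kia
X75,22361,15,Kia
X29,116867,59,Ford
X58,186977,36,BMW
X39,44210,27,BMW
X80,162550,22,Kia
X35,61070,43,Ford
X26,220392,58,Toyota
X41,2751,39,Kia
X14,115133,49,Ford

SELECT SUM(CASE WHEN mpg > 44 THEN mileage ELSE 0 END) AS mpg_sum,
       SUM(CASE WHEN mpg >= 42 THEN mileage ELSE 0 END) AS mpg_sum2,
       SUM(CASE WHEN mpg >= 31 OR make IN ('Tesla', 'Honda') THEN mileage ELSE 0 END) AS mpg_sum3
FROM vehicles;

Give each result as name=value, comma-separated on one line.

[mpg_sum: mpg > 44]
vin=X54: ✗
vin=X59: ✗
vin=X75: ✗
vin=X29: ✓ → 116867
vin=X58: ✗
vin=X39: ✗
vin=X80: ✗
vin=X35: ✗
vin=X26: ✓ → 220392
vin=X41: ✗
vin=X14: ✓ → 115133
mpg_sum = 116867 + 220392 + 115133 = 452392
—
[mpg_sum2: mpg >= 42]
vin=X54: ✗
vin=X59: ✗
vin=X75: ✗
vin=X29: ✓ → 116867
vin=X58: ✗
vin=X39: ✗
vin=X80: ✗
vin=X35: ✓ → 61070
vin=X26: ✓ → 220392
vin=X41: ✗
vin=X14: ✓ → 115133
mpg_sum2 = 116867 + 61070 + 220392 + 115133 = 513462
—
[mpg_sum3: mpg >= 31 OR make IN ('Tesla', 'Honda')]
vin=X54: ✓ → 94183
vin=X59: ✓ → 144940
vin=X75: ✗
vin=X29: ✓ → 116867
vin=X58: ✓ → 186977
vin=X39: ✗
vin=X80: ✗
vin=X35: ✓ → 61070
vin=X26: ✓ → 220392
vin=X41: ✓ → 2751
vin=X14: ✓ → 115133
mpg_sum3 = 94183 + 144940 + 116867 + 186977 + 61070 + 220392 + 2751 + 115133 = 942313

mpg_sum=452392, mpg_sum2=513462, mpg_sum3=942313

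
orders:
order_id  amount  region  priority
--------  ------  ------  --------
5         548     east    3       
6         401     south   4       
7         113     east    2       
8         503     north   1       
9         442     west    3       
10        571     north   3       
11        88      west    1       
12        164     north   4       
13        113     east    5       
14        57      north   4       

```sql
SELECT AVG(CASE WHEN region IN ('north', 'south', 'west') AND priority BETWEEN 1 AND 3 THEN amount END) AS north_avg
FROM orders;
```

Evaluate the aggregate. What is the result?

401

order_id=5: ✗
order_id=6: ✗
order_id=7: ✗
order_id=8: ✓ → 503
order_id=9: ✓ → 442
order_id=10: ✓ → 571
order_id=11: ✓ → 88
order_id=12: ✗
order_id=13: ✗
order_id=14: ✗
north_avg = (503 + 442 + 571 + 88) / 4 = 401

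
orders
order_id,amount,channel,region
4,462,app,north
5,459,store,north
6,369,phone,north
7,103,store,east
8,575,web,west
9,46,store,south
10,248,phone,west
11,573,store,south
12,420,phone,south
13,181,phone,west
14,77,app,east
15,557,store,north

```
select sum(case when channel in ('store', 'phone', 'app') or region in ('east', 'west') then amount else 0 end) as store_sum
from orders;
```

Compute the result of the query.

4070

order_id=4: ✓ → 462
order_id=5: ✓ → 459
order_id=6: ✓ → 369
order_id=7: ✓ → 103
order_id=8: ✓ → 575
order_id=9: ✓ → 46
order_id=10: ✓ → 248
order_id=11: ✓ → 573
order_id=12: ✓ → 420
order_id=13: ✓ → 181
order_id=14: ✓ → 77
order_id=15: ✓ → 557
store_sum = 462 + 459 + 369 + 103 + 575 + 46 + 248 + 573 + 420 + 181 + 77 + 557 = 4070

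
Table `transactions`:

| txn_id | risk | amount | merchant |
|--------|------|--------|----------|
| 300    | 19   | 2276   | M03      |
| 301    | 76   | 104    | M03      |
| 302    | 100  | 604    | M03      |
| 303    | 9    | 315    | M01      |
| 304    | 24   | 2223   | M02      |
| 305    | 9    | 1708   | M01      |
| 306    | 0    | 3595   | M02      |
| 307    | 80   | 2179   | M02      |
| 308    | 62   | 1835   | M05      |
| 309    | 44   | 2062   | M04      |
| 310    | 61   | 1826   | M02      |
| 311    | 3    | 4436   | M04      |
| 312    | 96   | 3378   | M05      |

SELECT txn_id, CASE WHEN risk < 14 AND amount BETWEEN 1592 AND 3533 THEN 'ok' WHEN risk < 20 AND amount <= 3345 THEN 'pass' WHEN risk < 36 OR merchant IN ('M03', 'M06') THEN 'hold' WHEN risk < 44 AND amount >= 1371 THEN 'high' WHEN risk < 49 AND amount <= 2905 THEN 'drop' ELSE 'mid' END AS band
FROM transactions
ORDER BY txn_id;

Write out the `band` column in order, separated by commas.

pass, hold, hold, pass, hold, ok, hold, mid, mid, drop, mid, hold, mid

txn_id=300: risk < 20 AND amount <= 3345 → pass
txn_id=301: risk < 36 OR merchant IN ('M03', 'M06') → hold
txn_id=302: risk < 36 OR merchant IN ('M03', 'M06') → hold
txn_id=303: risk < 20 AND amount <= 3345 → pass
txn_id=304: risk < 36 OR merchant IN ('M03', 'M06') → hold
txn_id=305: risk < 14 AND amount BETWEEN 1592 AND 3533 → ok
txn_id=306: risk < 36 OR merchant IN ('M03', 'M06') → hold
txn_id=307: ELSE → mid
txn_id=308: ELSE → mid
txn_id=309: risk < 49 AND amount <= 2905 → drop
txn_id=310: ELSE → mid
txn_id=311: risk < 36 OR merchant IN ('M03', 'M06') → hold
txn_id=312: ELSE → mid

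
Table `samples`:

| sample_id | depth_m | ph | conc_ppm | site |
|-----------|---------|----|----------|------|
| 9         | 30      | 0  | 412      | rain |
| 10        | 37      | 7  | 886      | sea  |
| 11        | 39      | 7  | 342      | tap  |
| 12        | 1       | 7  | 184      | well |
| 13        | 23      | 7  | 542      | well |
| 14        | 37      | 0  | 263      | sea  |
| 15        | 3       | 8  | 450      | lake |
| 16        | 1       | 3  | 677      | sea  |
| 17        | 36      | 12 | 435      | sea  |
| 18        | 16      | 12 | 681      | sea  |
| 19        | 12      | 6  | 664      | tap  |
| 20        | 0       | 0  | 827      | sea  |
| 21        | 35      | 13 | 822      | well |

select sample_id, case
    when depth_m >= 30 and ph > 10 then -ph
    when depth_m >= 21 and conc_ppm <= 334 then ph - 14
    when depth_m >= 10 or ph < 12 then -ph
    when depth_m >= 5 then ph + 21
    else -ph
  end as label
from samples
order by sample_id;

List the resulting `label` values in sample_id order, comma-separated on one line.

sample_id=9: depth_m >= 10 or ph < 12 → 0
sample_id=10: depth_m >= 10 or ph < 12 → -7
sample_id=11: depth_m >= 10 or ph < 12 → -7
sample_id=12: depth_m >= 10 or ph < 12 → -7
sample_id=13: depth_m >= 10 or ph < 12 → -7
sample_id=14: depth_m >= 21 and conc_ppm <= 334 → -14
sample_id=15: depth_m >= 10 or ph < 12 → -8
sample_id=16: depth_m >= 10 or ph < 12 → -3
sample_id=17: depth_m >= 30 and ph > 10 → -12
sample_id=18: depth_m >= 10 or ph < 12 → -12
sample_id=19: depth_m >= 10 or ph < 12 → -6
sample_id=20: depth_m >= 10 or ph < 12 → 0
sample_id=21: depth_m >= 30 and ph > 10 → -13

0, -7, -7, -7, -7, -14, -8, -3, -12, -12, -6, 0, -13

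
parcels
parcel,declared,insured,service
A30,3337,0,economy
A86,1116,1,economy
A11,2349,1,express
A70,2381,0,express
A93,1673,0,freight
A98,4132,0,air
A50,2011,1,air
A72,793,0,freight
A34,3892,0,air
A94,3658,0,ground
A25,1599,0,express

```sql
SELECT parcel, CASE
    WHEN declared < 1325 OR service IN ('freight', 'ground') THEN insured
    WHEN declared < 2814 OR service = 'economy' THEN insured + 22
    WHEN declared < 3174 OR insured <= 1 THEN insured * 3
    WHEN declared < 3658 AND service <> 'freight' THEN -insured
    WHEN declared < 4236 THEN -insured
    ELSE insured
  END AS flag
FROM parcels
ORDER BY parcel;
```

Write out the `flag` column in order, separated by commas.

23, 22, 22, 0, 23, 22, 0, 1, 0, 0, 0

parcel=A11: declared < 2814 OR service = 'economy' → 23
parcel=A25: declared < 2814 OR service = 'economy' → 22
parcel=A30: declared < 2814 OR service = 'economy' → 22
parcel=A34: declared < 3174 OR insured <= 1 → 0
parcel=A50: declared < 2814 OR service = 'economy' → 23
parcel=A70: declared < 2814 OR service = 'economy' → 22
parcel=A72: declared < 1325 OR service IN ('freight', 'ground') → 0
parcel=A86: declared < 1325 OR service IN ('freight', 'ground') → 1
parcel=A93: declared < 1325 OR service IN ('freight', 'ground') → 0
parcel=A94: declared < 1325 OR service IN ('freight', 'ground') → 0
parcel=A98: declared < 3174 OR insured <= 1 → 0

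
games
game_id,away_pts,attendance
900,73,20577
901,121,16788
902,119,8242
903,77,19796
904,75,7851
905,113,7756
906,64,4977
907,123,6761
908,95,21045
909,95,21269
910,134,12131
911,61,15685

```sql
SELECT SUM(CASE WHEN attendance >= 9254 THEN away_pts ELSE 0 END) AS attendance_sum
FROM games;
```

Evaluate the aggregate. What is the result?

656

game_id=900: ✓ → 73
game_id=901: ✓ → 121
game_id=902: ✗
game_id=903: ✓ → 77
game_id=904: ✗
game_id=905: ✗
game_id=906: ✗
game_id=907: ✗
game_id=908: ✓ → 95
game_id=909: ✓ → 95
game_id=910: ✓ → 134
game_id=911: ✓ → 61
attendance_sum = 73 + 121 + 77 + 95 + 95 + 134 + 61 = 656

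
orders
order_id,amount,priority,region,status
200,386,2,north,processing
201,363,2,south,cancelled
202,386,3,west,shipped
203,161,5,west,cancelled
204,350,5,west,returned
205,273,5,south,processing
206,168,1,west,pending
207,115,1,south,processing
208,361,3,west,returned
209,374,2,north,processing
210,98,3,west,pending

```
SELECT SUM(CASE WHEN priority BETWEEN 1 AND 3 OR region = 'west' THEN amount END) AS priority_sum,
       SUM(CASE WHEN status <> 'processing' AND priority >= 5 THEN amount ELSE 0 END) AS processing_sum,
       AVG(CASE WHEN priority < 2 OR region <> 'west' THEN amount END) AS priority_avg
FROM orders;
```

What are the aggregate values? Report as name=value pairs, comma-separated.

priority_sum=2762, processing_sum=511, priority_avg=279.8333333333

[priority_sum: priority BETWEEN 1 AND 3 OR region = 'west']
order_id=200: ✓ → 386
order_id=201: ✓ → 363
order_id=202: ✓ → 386
order_id=203: ✓ → 161
order_id=204: ✓ → 350
order_id=205: ✗
order_id=206: ✓ → 168
order_id=207: ✓ → 115
order_id=208: ✓ → 361
order_id=209: ✓ → 374
order_id=210: ✓ → 98
priority_sum = 386 + 363 + 386 + 161 + 350 + 168 + 115 + 361 + 374 + 98 = 2762
—
[processing_sum: status <> 'processing' AND priority >= 5]
order_id=200: ✗
order_id=201: ✗
order_id=202: ✗
order_id=203: ✓ → 161
order_id=204: ✓ → 350
order_id=205: ✗
order_id=206: ✗
order_id=207: ✗
order_id=208: ✗
order_id=209: ✗
order_id=210: ✗
processing_sum = 161 + 350 = 511
—
[priority_avg: priority < 2 OR region <> 'west']
order_id=200: ✓ → 386
order_id=201: ✓ → 363
order_id=202: ✗
order_id=203: ✗
order_id=204: ✗
order_id=205: ✓ → 273
order_id=206: ✓ → 168
order_id=207: ✓ → 115
order_id=208: ✗
order_id=209: ✓ → 374
order_id=210: ✗
priority_avg = (386 + 363 + 273 + 168 + 115 + 374) / 6 = 279.8333333333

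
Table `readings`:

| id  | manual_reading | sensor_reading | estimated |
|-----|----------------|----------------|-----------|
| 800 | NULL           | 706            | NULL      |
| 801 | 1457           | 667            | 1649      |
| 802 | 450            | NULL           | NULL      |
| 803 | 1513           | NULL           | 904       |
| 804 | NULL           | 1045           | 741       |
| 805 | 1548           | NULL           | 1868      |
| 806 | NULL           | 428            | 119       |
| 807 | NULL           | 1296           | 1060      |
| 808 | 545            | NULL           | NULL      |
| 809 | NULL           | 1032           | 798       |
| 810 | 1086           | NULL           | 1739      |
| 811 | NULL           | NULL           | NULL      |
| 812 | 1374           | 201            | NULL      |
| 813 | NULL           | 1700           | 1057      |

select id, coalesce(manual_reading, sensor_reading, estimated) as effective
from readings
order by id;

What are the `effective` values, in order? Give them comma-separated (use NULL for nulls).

id=800: manual_reading=NULL, sensor_reading=706 → 706
id=801: manual_reading=1457 → 1457
id=802: manual_reading=450 → 450
id=803: manual_reading=1513 → 1513
id=804: manual_reading=NULL, sensor_reading=1045 → 1045
id=805: manual_reading=1548 → 1548
id=806: manual_reading=NULL, sensor_reading=428 → 428
id=807: manual_reading=NULL, sensor_reading=1296 → 1296
id=808: manual_reading=545 → 545
id=809: manual_reading=NULL, sensor_reading=1032 → 1032
id=810: manual_reading=1086 → 1086
id=811: manual_reading=NULL, sensor_reading=NULL, estimated=NULL (all NULL) → NULL
id=812: manual_reading=1374 → 1374
id=813: manual_reading=NULL, sensor_reading=1700 → 1700

706, 1457, 450, 1513, 1045, 1548, 428, 1296, 545, 1032, 1086, NULL, 1374, 1700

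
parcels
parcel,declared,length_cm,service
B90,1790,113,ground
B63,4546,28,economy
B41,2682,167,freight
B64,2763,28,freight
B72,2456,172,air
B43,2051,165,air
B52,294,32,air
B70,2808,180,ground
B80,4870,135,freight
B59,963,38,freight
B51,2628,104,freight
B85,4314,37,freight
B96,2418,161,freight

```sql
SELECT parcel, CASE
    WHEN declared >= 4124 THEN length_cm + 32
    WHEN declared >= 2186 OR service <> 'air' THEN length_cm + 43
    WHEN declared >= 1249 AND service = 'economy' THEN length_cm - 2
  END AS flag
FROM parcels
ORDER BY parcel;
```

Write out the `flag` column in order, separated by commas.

210, NULL, 147, NULL, 81, 60, 71, 223, 215, 167, 69, 156, 204

parcel=B41: declared >= 2186 OR service <> 'air' → 210
parcel=B43: (no match → NULL) → NULL
parcel=B51: declared >= 2186 OR service <> 'air' → 147
parcel=B52: (no match → NULL) → NULL
parcel=B59: declared >= 2186 OR service <> 'air' → 81
parcel=B63: declared >= 4124 → 60
parcel=B64: declared >= 2186 OR service <> 'air' → 71
parcel=B70: declared >= 2186 OR service <> 'air' → 223
parcel=B72: declared >= 2186 OR service <> 'air' → 215
parcel=B80: declared >= 4124 → 167
parcel=B85: declared >= 4124 → 69
parcel=B90: declared >= 2186 OR service <> 'air' → 156
parcel=B96: declared >= 2186 OR service <> 'air' → 204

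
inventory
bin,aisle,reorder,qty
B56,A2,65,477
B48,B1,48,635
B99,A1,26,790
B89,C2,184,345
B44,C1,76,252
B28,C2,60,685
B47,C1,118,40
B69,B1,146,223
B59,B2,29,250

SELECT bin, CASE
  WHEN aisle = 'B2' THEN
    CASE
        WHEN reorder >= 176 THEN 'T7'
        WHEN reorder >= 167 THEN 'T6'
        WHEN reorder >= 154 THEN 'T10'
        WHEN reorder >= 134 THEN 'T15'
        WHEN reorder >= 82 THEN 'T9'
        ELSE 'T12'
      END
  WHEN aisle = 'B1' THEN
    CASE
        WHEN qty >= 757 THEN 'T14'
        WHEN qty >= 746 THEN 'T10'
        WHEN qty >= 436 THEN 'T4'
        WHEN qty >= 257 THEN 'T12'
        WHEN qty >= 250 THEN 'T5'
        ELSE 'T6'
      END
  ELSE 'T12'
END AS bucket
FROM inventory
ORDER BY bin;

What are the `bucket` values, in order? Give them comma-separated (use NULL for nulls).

bin=B28: aisle='C2' → outer ELSE → T12
bin=B44: aisle='C1' → outer ELSE → T12
bin=B47: aisle='C1' → outer ELSE → T12
bin=B48: aisle='B1' → inner[qty >= 436] → T4
bin=B56: aisle='A2' → outer ELSE → T12
bin=B59: aisle='B2' → inner[ELSE] → T12
bin=B69: aisle='B1' → inner[ELSE] → T6
bin=B89: aisle='C2' → outer ELSE → T12
bin=B99: aisle='A1' → outer ELSE → T12

T12, T12, T12, T4, T12, T12, T6, T12, T12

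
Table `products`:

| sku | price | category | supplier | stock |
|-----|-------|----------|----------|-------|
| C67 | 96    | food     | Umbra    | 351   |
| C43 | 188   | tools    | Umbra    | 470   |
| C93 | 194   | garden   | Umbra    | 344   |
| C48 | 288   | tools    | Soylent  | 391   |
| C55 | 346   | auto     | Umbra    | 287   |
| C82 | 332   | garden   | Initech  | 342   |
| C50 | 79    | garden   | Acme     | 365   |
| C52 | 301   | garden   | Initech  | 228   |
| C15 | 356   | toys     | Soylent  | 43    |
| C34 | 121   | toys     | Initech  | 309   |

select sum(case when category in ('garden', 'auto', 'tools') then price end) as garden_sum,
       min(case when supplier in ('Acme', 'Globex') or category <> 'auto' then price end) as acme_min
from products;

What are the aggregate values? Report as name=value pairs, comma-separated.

garden_sum=1728, acme_min=79

[garden_sum: category in ('garden', 'auto', 'tools')]
sku=C67: ✗
sku=C43: ✓ → 188
sku=C93: ✓ → 194
sku=C48: ✓ → 288
sku=C55: ✓ → 346
sku=C82: ✓ → 332
sku=C50: ✓ → 79
sku=C52: ✓ → 301
sku=C15: ✗
sku=C34: ✗
garden_sum = 188 + 194 + 288 + 346 + 332 + 79 + 301 = 1728
—
[acme_min: supplier in ('Acme', 'Globex') or category <> 'auto']
sku=C67: ✓ → 96
sku=C43: ✓ → 188
sku=C93: ✓ → 194
sku=C48: ✓ → 288
sku=C55: ✗
sku=C82: ✓ → 332
sku=C50: ✓ → 79
sku=C52: ✓ → 301
sku=C15: ✓ → 356
sku=C34: ✓ → 121
acme_min = MIN(96, 188, 194, 288, 332, 79, 301, 356, 121) = 79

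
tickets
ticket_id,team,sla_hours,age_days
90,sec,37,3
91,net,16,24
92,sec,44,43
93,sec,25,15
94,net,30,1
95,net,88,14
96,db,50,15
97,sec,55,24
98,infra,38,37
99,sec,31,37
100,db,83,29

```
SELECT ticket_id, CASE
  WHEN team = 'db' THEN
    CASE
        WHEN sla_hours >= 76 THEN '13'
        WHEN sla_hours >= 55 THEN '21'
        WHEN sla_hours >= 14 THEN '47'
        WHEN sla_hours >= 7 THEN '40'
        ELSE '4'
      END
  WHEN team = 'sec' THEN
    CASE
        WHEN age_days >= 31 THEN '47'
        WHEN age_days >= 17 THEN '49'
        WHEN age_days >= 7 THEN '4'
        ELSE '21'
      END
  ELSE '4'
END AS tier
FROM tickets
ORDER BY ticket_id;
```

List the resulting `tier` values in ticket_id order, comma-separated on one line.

21, 4, 47, 4, 4, 4, 47, 49, 4, 47, 13

ticket_id=90: team='sec' → inner[ELSE] → 21
ticket_id=91: team='net' → outer ELSE → 4
ticket_id=92: team='sec' → inner[age_days >= 31] → 47
ticket_id=93: team='sec' → inner[age_days >= 7] → 4
ticket_id=94: team='net' → outer ELSE → 4
ticket_id=95: team='net' → outer ELSE → 4
ticket_id=96: team='db' → inner[sla_hours >= 14] → 47
ticket_id=97: team='sec' → inner[age_days >= 17] → 49
ticket_id=98: team='infra' → outer ELSE → 4
ticket_id=99: team='sec' → inner[age_days >= 31] → 47
ticket_id=100: team='db' → inner[sla_hours >= 76] → 13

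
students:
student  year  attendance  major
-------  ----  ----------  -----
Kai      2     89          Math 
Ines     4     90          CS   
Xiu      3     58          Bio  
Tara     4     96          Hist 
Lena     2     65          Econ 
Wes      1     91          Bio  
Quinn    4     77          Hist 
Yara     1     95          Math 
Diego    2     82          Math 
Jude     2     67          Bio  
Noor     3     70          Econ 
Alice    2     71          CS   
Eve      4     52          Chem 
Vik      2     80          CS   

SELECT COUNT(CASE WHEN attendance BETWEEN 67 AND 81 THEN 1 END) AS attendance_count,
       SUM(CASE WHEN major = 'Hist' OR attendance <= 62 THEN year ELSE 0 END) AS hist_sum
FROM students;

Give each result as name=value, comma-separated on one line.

[attendance_count: attendance BETWEEN 67 AND 81]
student=Kai: ✗
student=Ines: ✗
student=Xiu: ✗
student=Tara: ✗
student=Lena: ✗
student=Wes: ✗
student=Quinn: ✓ → 1
student=Yara: ✗
student=Diego: ✗
student=Jude: ✓ → 1
student=Noor: ✓ → 1
student=Alice: ✓ → 1
student=Eve: ✗
student=Vik: ✓ → 1
attendance_count = COUNT(1, 1, 1, 1, 1) = 5
—
[hist_sum: major = 'Hist' OR attendance <= 62]
student=Kai: ✗
student=Ines: ✗
student=Xiu: ✓ → 3
student=Tara: ✓ → 4
student=Lena: ✗
student=Wes: ✗
student=Quinn: ✓ → 4
student=Yara: ✗
student=Diego: ✗
student=Jude: ✗
student=Noor: ✗
student=Alice: ✗
student=Eve: ✓ → 4
student=Vik: ✗
hist_sum = 3 + 4 + 4 + 4 = 15

attendance_count=5, hist_sum=15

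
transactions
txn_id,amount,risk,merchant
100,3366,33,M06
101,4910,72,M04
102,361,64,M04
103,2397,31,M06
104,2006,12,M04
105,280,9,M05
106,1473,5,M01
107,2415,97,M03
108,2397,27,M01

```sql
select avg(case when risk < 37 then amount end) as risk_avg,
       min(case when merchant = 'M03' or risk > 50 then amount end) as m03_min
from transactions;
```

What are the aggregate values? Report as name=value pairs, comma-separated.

risk_avg=1986.5, m03_min=361

[risk_avg: risk < 37]
txn_id=100: ✓ → 3366
txn_id=101: ✗
txn_id=102: ✗
txn_id=103: ✓ → 2397
txn_id=104: ✓ → 2006
txn_id=105: ✓ → 280
txn_id=106: ✓ → 1473
txn_id=107: ✗
txn_id=108: ✓ → 2397
risk_avg = (3366 + 2397 + 2006 + 280 + 1473 + 2397) / 6 = 1986.5
—
[m03_min: merchant = 'M03' or risk > 50]
txn_id=100: ✗
txn_id=101: ✓ → 4910
txn_id=102: ✓ → 361
txn_id=103: ✗
txn_id=104: ✗
txn_id=105: ✗
txn_id=106: ✗
txn_id=107: ✓ → 2415
txn_id=108: ✗
m03_min = MIN(4910, 361, 2415) = 361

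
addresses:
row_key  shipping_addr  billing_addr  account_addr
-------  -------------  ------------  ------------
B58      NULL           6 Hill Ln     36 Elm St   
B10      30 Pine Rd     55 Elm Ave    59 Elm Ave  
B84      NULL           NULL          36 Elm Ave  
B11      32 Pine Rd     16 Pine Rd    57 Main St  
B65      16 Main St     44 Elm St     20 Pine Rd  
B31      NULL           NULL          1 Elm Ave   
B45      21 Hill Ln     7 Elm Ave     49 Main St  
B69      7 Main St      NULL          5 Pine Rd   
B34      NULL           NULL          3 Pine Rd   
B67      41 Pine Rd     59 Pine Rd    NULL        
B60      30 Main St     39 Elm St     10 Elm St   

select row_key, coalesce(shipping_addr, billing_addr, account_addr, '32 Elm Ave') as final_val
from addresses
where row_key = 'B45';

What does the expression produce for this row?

21 Hill Ln

row_key = B45: shipping_addr=21 Hill Ln, billing_addr=7 Elm Ave, account_addr=49 Main St.
shipping_addr=21 Hill Ln → 21 Hill Ln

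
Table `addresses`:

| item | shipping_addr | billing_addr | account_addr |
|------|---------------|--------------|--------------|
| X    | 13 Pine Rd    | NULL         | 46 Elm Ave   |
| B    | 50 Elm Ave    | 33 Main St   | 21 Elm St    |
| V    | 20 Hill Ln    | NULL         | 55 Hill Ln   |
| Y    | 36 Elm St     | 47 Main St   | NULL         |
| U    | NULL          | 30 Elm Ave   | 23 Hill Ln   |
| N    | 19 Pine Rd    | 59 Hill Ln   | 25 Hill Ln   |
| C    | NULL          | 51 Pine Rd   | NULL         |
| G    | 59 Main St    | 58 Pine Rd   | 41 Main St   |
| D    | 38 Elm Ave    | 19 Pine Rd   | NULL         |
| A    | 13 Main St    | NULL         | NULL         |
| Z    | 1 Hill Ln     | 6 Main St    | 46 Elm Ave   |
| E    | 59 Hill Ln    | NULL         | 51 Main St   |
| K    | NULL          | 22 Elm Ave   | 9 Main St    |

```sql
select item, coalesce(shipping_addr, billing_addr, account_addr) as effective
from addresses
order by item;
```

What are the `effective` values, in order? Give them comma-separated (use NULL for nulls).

item=A: shipping_addr=13 Main St → 13 Main St
item=B: shipping_addr=50 Elm Ave → 50 Elm Ave
item=C: shipping_addr=NULL, billing_addr=51 Pine Rd → 51 Pine Rd
item=D: shipping_addr=38 Elm Ave → 38 Elm Ave
item=E: shipping_addr=59 Hill Ln → 59 Hill Ln
item=G: shipping_addr=59 Main St → 59 Main St
item=K: shipping_addr=NULL, billing_addr=22 Elm Ave → 22 Elm Ave
item=N: shipping_addr=19 Pine Rd → 19 Pine Rd
item=U: shipping_addr=NULL, billing_addr=30 Elm Ave → 30 Elm Ave
item=V: shipping_addr=20 Hill Ln → 20 Hill Ln
item=X: shipping_addr=13 Pine Rd → 13 Pine Rd
item=Y: shipping_addr=36 Elm St → 36 Elm St
item=Z: shipping_addr=1 Hill Ln → 1 Hill Ln

13 Main St, 50 Elm Ave, 51 Pine Rd, 38 Elm Ave, 59 Hill Ln, 59 Main St, 22 Elm Ave, 19 Pine Rd, 30 Elm Ave, 20 Hill Ln, 13 Pine Rd, 36 Elm St, 1 Hill Ln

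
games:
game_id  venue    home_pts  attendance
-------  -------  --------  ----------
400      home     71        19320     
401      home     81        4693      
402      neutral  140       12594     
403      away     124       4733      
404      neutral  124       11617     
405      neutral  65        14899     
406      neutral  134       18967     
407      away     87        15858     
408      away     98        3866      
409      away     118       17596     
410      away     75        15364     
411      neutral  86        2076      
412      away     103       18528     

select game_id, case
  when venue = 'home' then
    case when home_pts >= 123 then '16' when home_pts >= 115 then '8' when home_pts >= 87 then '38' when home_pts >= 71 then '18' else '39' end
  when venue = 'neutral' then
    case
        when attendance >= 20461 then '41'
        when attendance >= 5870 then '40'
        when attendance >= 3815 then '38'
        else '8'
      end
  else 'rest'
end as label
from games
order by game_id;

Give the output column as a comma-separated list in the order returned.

game_id=400: venue='home' → inner[home_pts >= 71] → 18
game_id=401: venue='home' → inner[home_pts >= 71] → 18
game_id=402: venue='neutral' → inner[attendance >= 5870] → 40
game_id=403: venue='away' → outer ELSE → rest
game_id=404: venue='neutral' → inner[attendance >= 5870] → 40
game_id=405: venue='neutral' → inner[attendance >= 5870] → 40
game_id=406: venue='neutral' → inner[attendance >= 5870] → 40
game_id=407: venue='away' → outer ELSE → rest
game_id=408: venue='away' → outer ELSE → rest
game_id=409: venue='away' → outer ELSE → rest
game_id=410: venue='away' → outer ELSE → rest
game_id=411: venue='neutral' → inner[ELSE] → 8
game_id=412: venue='away' → outer ELSE → rest

18, 18, 40, rest, 40, 40, 40, rest, rest, rest, rest, 8, rest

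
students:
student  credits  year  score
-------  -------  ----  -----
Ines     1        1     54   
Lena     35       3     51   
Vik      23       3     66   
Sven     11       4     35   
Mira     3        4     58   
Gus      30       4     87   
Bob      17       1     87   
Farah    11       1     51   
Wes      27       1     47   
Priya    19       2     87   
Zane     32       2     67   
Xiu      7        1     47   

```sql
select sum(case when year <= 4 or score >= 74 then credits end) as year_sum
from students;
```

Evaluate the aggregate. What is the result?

student=Ines: ✓ → 1
student=Lena: ✓ → 35
student=Vik: ✓ → 23
student=Sven: ✓ → 11
student=Mira: ✓ → 3
student=Gus: ✓ → 30
student=Bob: ✓ → 17
student=Farah: ✓ → 11
student=Wes: ✓ → 27
student=Priya: ✓ → 19
student=Zane: ✓ → 32
student=Xiu: ✓ → 7
year_sum = 1 + 35 + 23 + 11 + 3 + 30 + 17 + 11 + 27 + 19 + 32 + 7 = 216

216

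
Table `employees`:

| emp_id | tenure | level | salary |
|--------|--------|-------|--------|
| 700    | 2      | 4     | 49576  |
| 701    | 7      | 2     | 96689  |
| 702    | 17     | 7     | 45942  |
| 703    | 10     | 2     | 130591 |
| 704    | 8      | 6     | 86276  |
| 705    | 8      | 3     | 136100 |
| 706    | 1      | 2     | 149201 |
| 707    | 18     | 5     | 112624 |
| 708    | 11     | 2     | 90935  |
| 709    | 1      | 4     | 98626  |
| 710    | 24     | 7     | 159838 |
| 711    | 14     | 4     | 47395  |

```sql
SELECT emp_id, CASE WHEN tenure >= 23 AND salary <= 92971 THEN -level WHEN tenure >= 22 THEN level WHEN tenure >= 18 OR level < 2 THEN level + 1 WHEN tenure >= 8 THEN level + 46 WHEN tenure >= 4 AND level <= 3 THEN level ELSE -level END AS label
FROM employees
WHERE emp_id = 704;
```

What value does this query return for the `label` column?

emp_id = 704: tenure=8, level=6, salary=86276.
tenure >= 23 AND salary <= 92971 → false
tenure >= 22 → false
tenure >= 18 OR level < 2 → false
tenure >= 8 → true → 52

52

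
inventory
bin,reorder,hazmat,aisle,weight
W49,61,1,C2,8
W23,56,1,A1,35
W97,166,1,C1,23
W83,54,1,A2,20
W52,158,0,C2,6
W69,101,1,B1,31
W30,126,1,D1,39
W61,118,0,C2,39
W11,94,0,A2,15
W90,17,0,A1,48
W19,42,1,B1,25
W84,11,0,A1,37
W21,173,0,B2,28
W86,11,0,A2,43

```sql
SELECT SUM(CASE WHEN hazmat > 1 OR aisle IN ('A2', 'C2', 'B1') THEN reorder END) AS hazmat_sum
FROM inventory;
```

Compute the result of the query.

639

bin=W49: ✓ → 61
bin=W23: ✗
bin=W97: ✗
bin=W83: ✓ → 54
bin=W52: ✓ → 158
bin=W69: ✓ → 101
bin=W30: ✗
bin=W61: ✓ → 118
bin=W11: ✓ → 94
bin=W90: ✗
bin=W19: ✓ → 42
bin=W84: ✗
bin=W21: ✗
bin=W86: ✓ → 11
hazmat_sum = 61 + 54 + 158 + 101 + 118 + 94 + 42 + 11 = 639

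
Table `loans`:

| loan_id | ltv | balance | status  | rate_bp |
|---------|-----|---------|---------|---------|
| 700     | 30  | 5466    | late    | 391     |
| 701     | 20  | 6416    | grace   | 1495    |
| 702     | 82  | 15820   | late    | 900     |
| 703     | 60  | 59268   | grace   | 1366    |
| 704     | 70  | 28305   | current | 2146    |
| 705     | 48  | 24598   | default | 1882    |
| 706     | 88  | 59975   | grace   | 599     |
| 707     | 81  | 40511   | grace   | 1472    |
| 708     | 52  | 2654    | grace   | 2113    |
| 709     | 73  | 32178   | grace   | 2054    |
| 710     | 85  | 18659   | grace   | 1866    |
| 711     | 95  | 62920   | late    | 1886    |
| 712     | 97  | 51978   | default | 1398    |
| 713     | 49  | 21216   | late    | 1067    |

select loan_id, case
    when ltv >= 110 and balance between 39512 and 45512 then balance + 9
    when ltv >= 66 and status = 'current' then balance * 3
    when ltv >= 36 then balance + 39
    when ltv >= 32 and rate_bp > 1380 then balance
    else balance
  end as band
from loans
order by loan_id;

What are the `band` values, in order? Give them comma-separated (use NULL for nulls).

5466, 6416, 15859, 59307, 84915, 24637, 60014, 40550, 2693, 32217, 18698, 62959, 52017, 21255

loan_id=700: ELSE → 5466
loan_id=701: ELSE → 6416
loan_id=702: ltv >= 36 → 15859
loan_id=703: ltv >= 36 → 59307
loan_id=704: ltv >= 66 and status = 'current' → 84915
loan_id=705: ltv >= 36 → 24637
loan_id=706: ltv >= 36 → 60014
loan_id=707: ltv >= 36 → 40550
loan_id=708: ltv >= 36 → 2693
loan_id=709: ltv >= 36 → 32217
loan_id=710: ltv >= 36 → 18698
loan_id=711: ltv >= 36 → 62959
loan_id=712: ltv >= 36 → 52017
loan_id=713: ltv >= 36 → 21255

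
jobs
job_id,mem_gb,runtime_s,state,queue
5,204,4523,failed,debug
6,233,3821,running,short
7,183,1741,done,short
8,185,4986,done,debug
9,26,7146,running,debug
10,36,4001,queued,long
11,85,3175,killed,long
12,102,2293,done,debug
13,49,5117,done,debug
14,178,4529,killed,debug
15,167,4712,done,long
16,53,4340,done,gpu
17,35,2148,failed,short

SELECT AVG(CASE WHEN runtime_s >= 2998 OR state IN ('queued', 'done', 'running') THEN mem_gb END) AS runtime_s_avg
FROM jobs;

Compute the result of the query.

job_id=5: ✓ → 204
job_id=6: ✓ → 233
job_id=7: ✓ → 183
job_id=8: ✓ → 185
job_id=9: ✓ → 26
job_id=10: ✓ → 36
job_id=11: ✓ → 85
job_id=12: ✓ → 102
job_id=13: ✓ → 49
job_id=14: ✓ → 178
job_id=15: ✓ → 167
job_id=16: ✓ → 53
job_id=17: ✗
runtime_s_avg = (204 + 233 + 183 + 185 + 26 + 36 + 85 + 102 + 49 + 178 + 167 + 53) / 12 = 125.0833333333

125.0833333333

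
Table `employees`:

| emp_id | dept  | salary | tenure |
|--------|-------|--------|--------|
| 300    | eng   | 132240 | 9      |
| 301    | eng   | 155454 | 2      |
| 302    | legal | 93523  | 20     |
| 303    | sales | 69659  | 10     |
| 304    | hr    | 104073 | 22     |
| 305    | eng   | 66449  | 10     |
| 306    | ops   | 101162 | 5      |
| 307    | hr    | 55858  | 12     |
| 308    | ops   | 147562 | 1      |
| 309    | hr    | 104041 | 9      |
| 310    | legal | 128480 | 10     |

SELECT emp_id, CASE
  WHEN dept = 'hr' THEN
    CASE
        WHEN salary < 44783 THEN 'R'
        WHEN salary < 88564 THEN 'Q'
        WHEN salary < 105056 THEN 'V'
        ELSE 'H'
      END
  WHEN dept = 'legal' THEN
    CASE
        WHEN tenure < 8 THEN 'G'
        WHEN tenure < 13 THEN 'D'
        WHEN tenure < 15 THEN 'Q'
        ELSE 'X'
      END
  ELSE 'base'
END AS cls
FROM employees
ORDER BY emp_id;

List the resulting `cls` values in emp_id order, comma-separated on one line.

emp_id=300: dept='eng' → outer ELSE → base
emp_id=301: dept='eng' → outer ELSE → base
emp_id=302: dept='legal' → inner[ELSE] → X
emp_id=303: dept='sales' → outer ELSE → base
emp_id=304: dept='hr' → inner[salary < 105056] → V
emp_id=305: dept='eng' → outer ELSE → base
emp_id=306: dept='ops' → outer ELSE → base
emp_id=307: dept='hr' → inner[salary < 88564] → Q
emp_id=308: dept='ops' → outer ELSE → base
emp_id=309: dept='hr' → inner[salary < 105056] → V
emp_id=310: dept='legal' → inner[tenure < 13] → D

base, base, X, base, V, base, base, Q, base, V, D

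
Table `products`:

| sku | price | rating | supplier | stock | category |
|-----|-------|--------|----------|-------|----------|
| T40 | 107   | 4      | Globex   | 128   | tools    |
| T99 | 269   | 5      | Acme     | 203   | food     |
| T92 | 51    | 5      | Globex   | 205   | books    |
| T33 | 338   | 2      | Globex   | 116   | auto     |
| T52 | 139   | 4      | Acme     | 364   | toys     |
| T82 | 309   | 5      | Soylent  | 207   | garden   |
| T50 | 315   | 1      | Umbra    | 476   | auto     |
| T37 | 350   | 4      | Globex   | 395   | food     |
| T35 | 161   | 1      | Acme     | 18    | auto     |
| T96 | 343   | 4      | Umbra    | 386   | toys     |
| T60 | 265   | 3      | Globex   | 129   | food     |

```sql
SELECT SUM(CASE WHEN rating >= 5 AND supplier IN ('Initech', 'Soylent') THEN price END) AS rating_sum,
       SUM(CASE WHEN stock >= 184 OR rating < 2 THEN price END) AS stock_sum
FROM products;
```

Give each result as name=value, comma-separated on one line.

[rating_sum: rating >= 5 AND supplier IN ('Initech', 'Soylent')]
sku=T40: ✗
sku=T99: ✗
sku=T92: ✗
sku=T33: ✗
sku=T52: ✗
sku=T82: ✓ → 309
sku=T50: ✗
sku=T37: ✗
sku=T35: ✗
sku=T96: ✗
sku=T60: ✗
rating_sum = 309
—
[stock_sum: stock >= 184 OR rating < 2]
sku=T40: ✗
sku=T99: ✓ → 269
sku=T92: ✓ → 51
sku=T33: ✗
sku=T52: ✓ → 139
sku=T82: ✓ → 309
sku=T50: ✓ → 315
sku=T37: ✓ → 350
sku=T35: ✓ → 161
sku=T96: ✓ → 343
sku=T60: ✗
stock_sum = 269 + 51 + 139 + 309 + 315 + 350 + 161 + 343 = 1937

rating_sum=309, stock_sum=1937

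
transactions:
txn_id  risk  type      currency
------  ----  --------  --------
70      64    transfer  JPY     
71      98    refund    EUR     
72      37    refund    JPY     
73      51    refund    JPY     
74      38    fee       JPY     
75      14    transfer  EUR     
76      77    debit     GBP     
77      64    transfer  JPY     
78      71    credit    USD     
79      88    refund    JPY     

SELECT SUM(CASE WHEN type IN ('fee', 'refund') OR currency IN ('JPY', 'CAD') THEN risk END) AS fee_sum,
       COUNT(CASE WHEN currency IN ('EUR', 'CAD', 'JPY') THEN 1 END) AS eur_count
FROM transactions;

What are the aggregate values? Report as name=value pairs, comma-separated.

[fee_sum: type IN ('fee', 'refund') OR currency IN ('JPY', 'CAD')]
txn_id=70: ✓ → 64
txn_id=71: ✓ → 98
txn_id=72: ✓ → 37
txn_id=73: ✓ → 51
txn_id=74: ✓ → 38
txn_id=75: ✗
txn_id=76: ✗
txn_id=77: ✓ → 64
txn_id=78: ✗
txn_id=79: ✓ → 88
fee_sum = 64 + 98 + 37 + 51 + 38 + 64 + 88 = 440
—
[eur_count: currency IN ('EUR', 'CAD', 'JPY')]
txn_id=70: ✓ → 1
txn_id=71: ✓ → 1
txn_id=72: ✓ → 1
txn_id=73: ✓ → 1
txn_id=74: ✓ → 1
txn_id=75: ✓ → 1
txn_id=76: ✗
txn_id=77: ✓ → 1
txn_id=78: ✗
txn_id=79: ✓ → 1
eur_count = COUNT(1, 1, 1, 1, 1, 1, 1, 1) = 8

fee_sum=440, eur_count=8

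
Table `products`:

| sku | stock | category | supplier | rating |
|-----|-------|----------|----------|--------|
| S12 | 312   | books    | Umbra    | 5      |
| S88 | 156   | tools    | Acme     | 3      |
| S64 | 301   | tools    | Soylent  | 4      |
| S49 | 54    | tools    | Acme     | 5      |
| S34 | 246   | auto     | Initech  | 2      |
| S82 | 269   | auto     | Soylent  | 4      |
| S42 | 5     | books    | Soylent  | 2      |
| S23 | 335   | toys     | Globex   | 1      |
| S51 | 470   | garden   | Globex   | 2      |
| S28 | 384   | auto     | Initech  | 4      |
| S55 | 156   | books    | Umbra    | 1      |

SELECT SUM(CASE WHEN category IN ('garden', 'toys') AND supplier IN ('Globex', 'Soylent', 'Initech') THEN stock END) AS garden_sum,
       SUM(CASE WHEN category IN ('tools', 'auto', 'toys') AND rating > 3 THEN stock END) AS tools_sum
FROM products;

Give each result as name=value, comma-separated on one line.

garden_sum=805, tools_sum=1008

[garden_sum: category IN ('garden', 'toys') AND supplier IN ('Globex', 'Soylent', 'Initech')]
sku=S12: ✗
sku=S88: ✗
sku=S64: ✗
sku=S49: ✗
sku=S34: ✗
sku=S82: ✗
sku=S42: ✗
sku=S23: ✓ → 335
sku=S51: ✓ → 470
sku=S28: ✗
sku=S55: ✗
garden_sum = 335 + 470 = 805
—
[tools_sum: category IN ('tools', 'auto', 'toys') AND rating > 3]
sku=S12: ✗
sku=S88: ✗
sku=S64: ✓ → 301
sku=S49: ✓ → 54
sku=S34: ✗
sku=S82: ✓ → 269
sku=S42: ✗
sku=S23: ✗
sku=S51: ✗
sku=S28: ✓ → 384
sku=S55: ✗
tools_sum = 301 + 54 + 269 + 384 = 1008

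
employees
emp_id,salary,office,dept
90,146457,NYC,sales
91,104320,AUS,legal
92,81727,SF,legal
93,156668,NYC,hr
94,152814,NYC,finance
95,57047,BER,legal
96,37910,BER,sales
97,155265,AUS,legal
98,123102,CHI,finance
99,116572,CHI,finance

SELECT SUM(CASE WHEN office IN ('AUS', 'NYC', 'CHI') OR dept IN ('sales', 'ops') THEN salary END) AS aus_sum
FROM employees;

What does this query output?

993108

emp_id=90: ✓ → 146457
emp_id=91: ✓ → 104320
emp_id=92: ✗
emp_id=93: ✓ → 156668
emp_id=94: ✓ → 152814
emp_id=95: ✗
emp_id=96: ✓ → 37910
emp_id=97: ✓ → 155265
emp_id=98: ✓ → 123102
emp_id=99: ✓ → 116572
aus_sum = 146457 + 104320 + 156668 + 152814 + 37910 + 155265 + 123102 + 116572 = 993108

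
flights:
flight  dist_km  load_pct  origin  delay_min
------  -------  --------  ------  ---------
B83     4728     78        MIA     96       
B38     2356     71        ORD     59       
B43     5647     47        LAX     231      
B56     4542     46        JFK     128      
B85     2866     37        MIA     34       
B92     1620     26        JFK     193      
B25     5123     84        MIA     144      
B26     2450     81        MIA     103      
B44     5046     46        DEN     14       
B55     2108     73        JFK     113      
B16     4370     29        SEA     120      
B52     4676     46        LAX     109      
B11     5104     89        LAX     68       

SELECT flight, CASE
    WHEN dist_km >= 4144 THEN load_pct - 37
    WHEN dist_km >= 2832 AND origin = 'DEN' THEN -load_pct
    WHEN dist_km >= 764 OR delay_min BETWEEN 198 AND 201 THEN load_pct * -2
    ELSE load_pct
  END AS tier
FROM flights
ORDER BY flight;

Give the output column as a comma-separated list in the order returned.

flight=B11: dist_km >= 4144 → 52
flight=B16: dist_km >= 4144 → -8
flight=B25: dist_km >= 4144 → 47
flight=B26: dist_km >= 764 OR delay_min BETWEEN 198 AND 201 → -162
flight=B38: dist_km >= 764 OR delay_min BETWEEN 198 AND 201 → -142
flight=B43: dist_km >= 4144 → 10
flight=B44: dist_km >= 4144 → 9
flight=B52: dist_km >= 4144 → 9
flight=B55: dist_km >= 764 OR delay_min BETWEEN 198 AND 201 → -146
flight=B56: dist_km >= 4144 → 9
flight=B83: dist_km >= 4144 → 41
flight=B85: dist_km >= 764 OR delay_min BETWEEN 198 AND 201 → -74
flight=B92: dist_km >= 764 OR delay_min BETWEEN 198 AND 201 → -52

52, -8, 47, -162, -142, 10, 9, 9, -146, 9, 41, -74, -52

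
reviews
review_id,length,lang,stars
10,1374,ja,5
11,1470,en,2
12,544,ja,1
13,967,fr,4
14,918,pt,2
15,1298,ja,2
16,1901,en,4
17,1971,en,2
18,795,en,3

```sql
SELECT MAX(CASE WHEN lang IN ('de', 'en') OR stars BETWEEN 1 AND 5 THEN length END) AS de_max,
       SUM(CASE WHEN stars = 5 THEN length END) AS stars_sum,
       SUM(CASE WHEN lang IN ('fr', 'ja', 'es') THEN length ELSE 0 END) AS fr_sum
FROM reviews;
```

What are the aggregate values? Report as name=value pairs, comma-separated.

de_max=1971, stars_sum=1374, fr_sum=4183

[de_max: lang IN ('de', 'en') OR stars BETWEEN 1 AND 5]
review_id=10: ✓ → 1374
review_id=11: ✓ → 1470
review_id=12: ✓ → 544
review_id=13: ✓ → 967
review_id=14: ✓ → 918
review_id=15: ✓ → 1298
review_id=16: ✓ → 1901
review_id=17: ✓ → 1971
review_id=18: ✓ → 795
de_max = MAX(1374, 1470, 544, 967, 918, 1298, 1901, 1971, 795) = 1971
—
[stars_sum: stars = 5]
review_id=10: ✓ → 1374
review_id=11: ✗
review_id=12: ✗
review_id=13: ✗
review_id=14: ✗
review_id=15: ✗
review_id=16: ✗
review_id=17: ✗
review_id=18: ✗
stars_sum = 1374
—
[fr_sum: lang IN ('fr', 'ja', 'es')]
review_id=10: ✓ → 1374
review_id=11: ✗
review_id=12: ✓ → 544
review_id=13: ✓ → 967
review_id=14: ✗
review_id=15: ✓ → 1298
review_id=16: ✗
review_id=17: ✗
review_id=18: ✗
fr_sum = 1374 + 544 + 967 + 1298 = 4183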